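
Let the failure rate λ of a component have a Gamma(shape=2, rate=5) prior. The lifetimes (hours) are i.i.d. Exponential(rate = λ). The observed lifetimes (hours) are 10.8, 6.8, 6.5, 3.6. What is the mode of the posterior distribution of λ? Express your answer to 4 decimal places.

The Exponential(rate=λ) likelihood is ∝ λ^n e^(−λΣtᵢ). Here n = 4 and Σtᵢ = 10.8 + 6.8 + 6.5 + 3.6 = 27.7.
Posterior ∝ λe^(−5λ) · λ^4e^(−27.7λ) = λ^5e^(−32.7λ), i.e. Gamma(6, 32.7).
Mode = (a−1)/b = 5/32.7 ≈ 0.1529.

λ̂_MAP = 0.1529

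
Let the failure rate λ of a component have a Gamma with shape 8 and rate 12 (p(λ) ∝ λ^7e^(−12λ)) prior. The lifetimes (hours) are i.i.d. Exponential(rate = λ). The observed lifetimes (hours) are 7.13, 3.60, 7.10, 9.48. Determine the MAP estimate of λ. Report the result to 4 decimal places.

λ̂_MAP = 0.2798

The Exponential(rate=λ) likelihood is ∝ λ^n e^(−λΣtᵢ). Here n = 4 and Σtᵢ = 7.13 + 3.60 + 7.10 + 9.48 = 27.31.
Posterior ∝ λ^7e^(−12λ) · λ^4e^(−27.31λ) = λ^11e^(−39.31λ), i.e. Gamma(12, 39.31).
Mode = (a−1)/b = 11/39.31 ≈ 0.2798.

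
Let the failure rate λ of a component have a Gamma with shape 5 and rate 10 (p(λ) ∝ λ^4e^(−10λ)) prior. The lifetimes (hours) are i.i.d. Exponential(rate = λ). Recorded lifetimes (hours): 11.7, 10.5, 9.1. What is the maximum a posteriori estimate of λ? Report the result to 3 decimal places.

λ̂_MAP = 0.169

The Exponential(rate=λ) likelihood is ∝ λ^n e^(−λΣtᵢ). Here n = 3 and Σtᵢ = 11.7 + 10.5 + 9.1 = 31.3.
Posterior ∝ λ^4e^(−10λ) · λ^3e^(−31.3λ) = λ^7e^(−41.3λ), i.e. Gamma(8, 41.3).
Mode = (a−1)/b = 7/41.3 ≈ 0.169.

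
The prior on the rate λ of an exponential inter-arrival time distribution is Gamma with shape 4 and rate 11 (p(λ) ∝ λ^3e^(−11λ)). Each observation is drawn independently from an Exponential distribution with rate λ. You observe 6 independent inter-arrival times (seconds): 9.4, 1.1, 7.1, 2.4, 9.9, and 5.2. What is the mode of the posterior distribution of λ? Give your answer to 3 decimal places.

The Exponential(rate=λ) likelihood is ∝ λ^n e^(−λΣtᵢ). Here n = 6 and Σtᵢ = 9.4 + 1.1 + 7.1 + 2.4 + 9.9 + 5.2 = 35.1.
Posterior ∝ λ^3e^(−11λ) · λ^6e^(−35.1λ) = λ^9e^(−46.1λ), i.e. Gamma(10, 46.1).
Mode = (a−1)/b = 9/46.1 ≈ 0.195.

λ̂_MAP = 0.195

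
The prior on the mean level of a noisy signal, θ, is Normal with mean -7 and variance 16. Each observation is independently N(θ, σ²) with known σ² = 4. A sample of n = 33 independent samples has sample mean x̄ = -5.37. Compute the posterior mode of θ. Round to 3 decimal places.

θ̂_MAP = -5.382

n = 33, x̄ = -5.37.
For a Normal prior and Normal likelihood with known variance, the posterior is Normal; its mode equals its mean, the precision-weighted average.
Prior precision 1/σ₀² = 1/16 = 0.0625; data precision n/σ² = 33/4 = 8.25.
θ̂ = (0.0625·(-7) + 8.25·(-5.37)) / (0.0625 + 8.25) = (-44.74)/8.3125 = -17896/3325 ≈ -5.382.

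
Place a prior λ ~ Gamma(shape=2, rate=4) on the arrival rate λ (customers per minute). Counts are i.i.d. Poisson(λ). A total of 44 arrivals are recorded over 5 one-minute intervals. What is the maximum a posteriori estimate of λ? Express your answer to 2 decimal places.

Σxᵢ = 44, n = 5.
Posterior ∝ λe^(−4λ) · λ^44e^(−5λ) = λ^45e^(−9λ), i.e. Gamma(shape=46, rate=9).
The mode of a Gamma(a, b) with a ≥ 1 (shape–rate) is (a−1)/b = 45/9 ≈ 5.00.

λ̂_MAP = 5.00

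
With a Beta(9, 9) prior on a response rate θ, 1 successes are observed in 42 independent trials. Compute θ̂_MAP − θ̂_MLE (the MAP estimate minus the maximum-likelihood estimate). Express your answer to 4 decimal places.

Posterior is Beta(10, 50); MAP = (10−1)/(60−2) = 9/58 ≈ 0.15517.
MLE ignores the prior: θ̂_MLE = k/n = 1/42 ≈ 0.02381.
Difference = 9/58 − 1/42 = 80/609 ≈ 0.1314.

MAP − MLE = 0.1314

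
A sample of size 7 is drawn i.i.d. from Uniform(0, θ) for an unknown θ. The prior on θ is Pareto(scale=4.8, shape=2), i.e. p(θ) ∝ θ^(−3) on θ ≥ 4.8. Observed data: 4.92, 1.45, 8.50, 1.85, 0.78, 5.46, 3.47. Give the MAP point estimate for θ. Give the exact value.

The Uniform(0, θ) likelihood is θ^(−n) for θ ≥ max(xᵢ), zero otherwise. Here max(xᵢ) = 8.50.
Posterior ∝ θ^(−3) · θ^(−7) = θ^(−10) on θ ≥ max(4.8, 8.50) = 8.50.
This density is strictly decreasing in θ, so the posterior mode lies at the lower boundary of the support.

θ̂_MAP = 8.50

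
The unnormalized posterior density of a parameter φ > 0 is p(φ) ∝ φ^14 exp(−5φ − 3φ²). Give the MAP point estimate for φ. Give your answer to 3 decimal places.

φ̂_MAP = 1.167

ℓ'(φ) = 14/φ − 5 − 6φ. Setting this to zero and multiplying by φ: 6φ² + 5φ − 14 = 0.
φ = (−5 + √(5² + 4·6·14)) / (2·6) = (−5 + √361) / 12 = (−5 + 19)/12 = 7/6.
ℓ''(φ) = −14/φ² − 6 < 0, confirming a maximum.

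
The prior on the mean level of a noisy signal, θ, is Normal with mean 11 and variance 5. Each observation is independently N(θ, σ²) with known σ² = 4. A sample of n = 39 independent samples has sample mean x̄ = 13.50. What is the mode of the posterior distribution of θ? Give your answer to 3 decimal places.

n = 39, x̄ = 13.50.
For a Normal prior and Normal likelihood with known variance, the posterior is Normal; its mode equals its mean, the precision-weighted average.
Prior precision 1/σ₀² = 1/5 = 0.2; data precision n/σ² = 39/4 = 9.75.
θ̂ = (0.2·11 + 9.75·13.5) / (0.2 + 9.75) = 133.825/9.95 = 5353/398 ≈ 13.450.

θ̂_MAP = 13.450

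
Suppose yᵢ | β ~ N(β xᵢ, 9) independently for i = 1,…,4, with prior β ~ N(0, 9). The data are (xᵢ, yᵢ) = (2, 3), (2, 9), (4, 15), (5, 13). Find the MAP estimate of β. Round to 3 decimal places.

log p(β | y) = −Σ(yᵢ − βxᵢ)²/(2·9) − β²/(2·9) + const.
Setting the derivative to zero: Σxᵢ(yᵢ − βxᵢ)/9 − β/9 = 0, so β = Σxᵢyᵢ / (Σxᵢ² + σ²/τ²).
Σxᵢyᵢ = 2·3 + 2·9 + 4·15 + 5·13 = 149; Σxᵢ² = 49; σ²/τ² = 1.
β̂_MAP = 149 / (49 + 1) = 149/50 ≈ 2.980.

β̂_MAP = 2.980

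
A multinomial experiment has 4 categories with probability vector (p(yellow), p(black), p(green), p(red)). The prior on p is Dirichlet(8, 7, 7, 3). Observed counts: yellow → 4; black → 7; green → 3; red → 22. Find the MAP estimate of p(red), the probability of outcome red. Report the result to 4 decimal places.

The posterior is Dirichlet(αᵢ + nᵢ) = Dirichlet(12, 14, 10, 25).
For a Dirichlet(a₁,…,a_K) with all aᵢ > 1, the mode has j-th component (aⱼ − 1)/(Σaᵢ − K).
Here Σaᵢ = 61 and K = 4, so p(red) = (25 − 1)/(61 − 4) = 24/57 ≈ 0.4211.

MAP estimate of p(red) = 0.4211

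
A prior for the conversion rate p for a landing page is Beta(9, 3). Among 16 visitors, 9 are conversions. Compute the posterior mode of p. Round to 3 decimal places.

Prior: Beta(9, 3).
Data: 9 successes in 16 trials. The binomial likelihood contributes p^9(1−p)^7, so the posterior is Beta(9+9, 3+7) = Beta(18, 10).
For Beta(a, b) with a, b > 1 the mode is (a−1)/(a+b−2) = 17/26 ≈ 0.654.

p̂_MAP = 0.654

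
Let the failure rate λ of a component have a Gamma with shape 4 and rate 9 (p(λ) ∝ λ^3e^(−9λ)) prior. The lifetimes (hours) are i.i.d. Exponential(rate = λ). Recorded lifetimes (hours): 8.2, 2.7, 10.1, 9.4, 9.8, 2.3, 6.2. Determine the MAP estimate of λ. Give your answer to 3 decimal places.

The Exponential(rate=λ) likelihood is ∝ λ^n e^(−λΣtᵢ). Here n = 7 and Σtᵢ = 8.2 + 2.7 + 10.1 + 9.4 + 9.8 + 2.3 + 6.2 = 48.7.
Posterior ∝ λ^3e^(−9λ) · λ^7e^(−48.7λ) = λ^10e^(−57.7λ), i.e. Gamma(11, 57.7).
Mode = (a−1)/b = 10/57.7 ≈ 0.173.

λ̂_MAP = 0.173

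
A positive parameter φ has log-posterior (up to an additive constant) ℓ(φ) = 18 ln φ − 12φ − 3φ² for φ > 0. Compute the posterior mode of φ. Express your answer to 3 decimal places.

ℓ'(φ) = 18/φ − 12 − 6φ. Setting this to zero and multiplying by φ: 6φ² + 12φ − 18 = 0.
φ = (−12 + √(12² + 4·6·18)) / (2·6) = (−12 + √576) / 12 = (−12 + 24)/12 = 1.
ℓ''(φ) = −18/φ² − 6 < 0, confirming a maximum.

φ̂_MAP = 1.000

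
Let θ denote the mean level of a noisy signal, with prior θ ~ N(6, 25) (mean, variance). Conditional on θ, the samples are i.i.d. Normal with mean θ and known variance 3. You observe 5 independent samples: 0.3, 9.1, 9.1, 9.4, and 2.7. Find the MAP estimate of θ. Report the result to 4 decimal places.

n = 5; x̄ = (0.3 + 9.1 + 9.1 + 9.4 + 2.7)/5 = 30.6/5 = 6.12.
For a Normal prior and Normal likelihood with known variance, the posterior is Normal; its mode equals its mean, the precision-weighted average.
Prior precision 1/σ₀² = 1/25 = 0.04; data precision n/σ² = 5/3.
θ̂ = (0.04·6 + (5/3)·6.12) / (0.04 + 5/3) = 10.44/(128/75) = 6.1171875 ≈ 6.1172.

θ̂_MAP = 6.1172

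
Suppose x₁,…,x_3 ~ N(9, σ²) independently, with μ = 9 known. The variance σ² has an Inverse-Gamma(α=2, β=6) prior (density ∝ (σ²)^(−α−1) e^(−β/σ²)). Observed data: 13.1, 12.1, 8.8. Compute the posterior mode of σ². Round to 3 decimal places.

Sum of squared deviations about the known mean: SS = (13.1−9)² + (12.1−9)² + (8.8−9)² = 26.46.
The Normal likelihood contributes (σ²)^(−n/2) exp(−SS/(2σ²)), so the posterior is Inverse-Gamma(α + n/2, β + SS/2) = Inverse-Gamma(3.5, 19.23).
The mode of Inverse-Gamma(a, b) is b/(a+1) = 19.23/4.5 ≈ 4.273.

σ̂²_MAP = 4.273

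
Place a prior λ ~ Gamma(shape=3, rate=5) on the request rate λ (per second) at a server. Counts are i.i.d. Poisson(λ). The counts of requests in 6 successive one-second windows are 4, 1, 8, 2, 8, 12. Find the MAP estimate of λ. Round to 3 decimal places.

λ̂_MAP = 3.364

Σxᵢ = 4+1+8+2+8+12 = 35, with n = 6.
Posterior ∝ λ^2e^(−5λ) · λ^35e^(−6λ) = λ^37e^(−11λ), i.e. Gamma(shape=38, rate=11).
The mode of a Gamma(a, b) with a ≥ 1 (shape–rate) is (a−1)/b = 37/11 ≈ 3.364.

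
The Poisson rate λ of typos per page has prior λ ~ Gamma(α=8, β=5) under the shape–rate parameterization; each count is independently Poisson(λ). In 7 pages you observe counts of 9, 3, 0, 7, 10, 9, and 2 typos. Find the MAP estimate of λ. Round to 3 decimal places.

Σxᵢ = 9+3+0+7+10+9+2 = 40, with n = 7.
Posterior ∝ λ^7e^(−5λ) · λ^40e^(−7λ) = λ^47e^(−12λ), i.e. Gamma(shape=48, rate=12).
The mode of a Gamma(a, b) with a ≥ 1 (shape–rate) is (a−1)/b = 47/12 ≈ 3.917.

λ̂_MAP = 3.917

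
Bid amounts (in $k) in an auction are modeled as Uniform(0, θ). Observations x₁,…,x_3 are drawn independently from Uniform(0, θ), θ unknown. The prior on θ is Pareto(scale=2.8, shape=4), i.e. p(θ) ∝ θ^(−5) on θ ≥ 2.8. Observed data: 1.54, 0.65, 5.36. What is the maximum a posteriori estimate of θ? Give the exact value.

The Uniform(0, θ) likelihood is θ^(−n) for θ ≥ max(xᵢ), zero otherwise. Here max(xᵢ) = 5.36.
Posterior ∝ θ^(−5) · θ^(−3) = θ^(−8) on θ ≥ max(2.8, 5.36) = 5.36.
This density is strictly decreasing in θ, so the posterior mode lies at the lower boundary of the support.

θ̂_MAP = 5.36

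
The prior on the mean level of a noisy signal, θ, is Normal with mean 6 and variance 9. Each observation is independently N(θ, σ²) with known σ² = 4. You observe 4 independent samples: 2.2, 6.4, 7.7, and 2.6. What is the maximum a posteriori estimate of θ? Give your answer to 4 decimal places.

θ̂_MAP = 4.8525

n = 4; x̄ = (2.2 + 6.4 + 7.7 + 2.6)/4 = 18.9/4 = 4.725.
For a Normal prior and Normal likelihood with known variance, the posterior is Normal; its mode equals its mean, the precision-weighted average.
Prior precision 1/σ₀² = 1/9; data precision n/σ² = 4/4 = 1.
θ̂ = ((1/9)·6 + 1·4.725) / (1/9 + 1) = (647/120)/(10/9) = 4.8525.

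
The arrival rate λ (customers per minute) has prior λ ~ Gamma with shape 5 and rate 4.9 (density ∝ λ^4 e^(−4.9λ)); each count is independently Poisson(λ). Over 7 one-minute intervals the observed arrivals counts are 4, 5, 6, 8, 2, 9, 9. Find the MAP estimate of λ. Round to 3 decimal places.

λ̂_MAP = 3.950

Σxᵢ = 4+5+6+8+2+9+9 = 43, with n = 7.
Posterior ∝ λ^4e^(−4.9λ) · λ^43e^(−7λ) = λ^47e^(−11.9λ), i.e. Gamma(shape=48, rate=11.9).
The mode of a Gamma(a, b) with a ≥ 1 (shape–rate) is (a−1)/b = 47/11.9 ≈ 3.950.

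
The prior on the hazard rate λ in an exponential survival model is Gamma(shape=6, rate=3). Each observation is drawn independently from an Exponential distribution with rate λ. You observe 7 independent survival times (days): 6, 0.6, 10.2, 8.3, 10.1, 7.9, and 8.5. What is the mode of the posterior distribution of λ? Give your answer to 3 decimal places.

The Exponential(rate=λ) likelihood is ∝ λ^n e^(−λΣtᵢ). Here n = 7 and Σtᵢ = 6 + 0.6 + 10.2 + 8.3 + 10.1 + 7.9 + 8.5 = 51.6.
Posterior ∝ λ^5e^(−3λ) · λ^7e^(−51.6λ) = λ^12e^(−54.6λ), i.e. Gamma(13, 54.6).
Mode = (a−1)/b = 12/54.6 ≈ 0.220.

λ̂_MAP = 0.220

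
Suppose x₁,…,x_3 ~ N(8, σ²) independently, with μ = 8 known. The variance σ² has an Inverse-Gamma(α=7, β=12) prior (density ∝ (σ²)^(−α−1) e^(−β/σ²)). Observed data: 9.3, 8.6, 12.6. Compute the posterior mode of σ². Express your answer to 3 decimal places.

σ̂²_MAP = 2.485

Sum of squared deviations about the known mean: SS = (9.3−8)² + (8.6−8)² + (12.6−8)² = 23.21.
The Normal likelihood contributes (σ²)^(−n/2) exp(−SS/(2σ²)), so the posterior is Inverse-Gamma(α + n/2, β + SS/2) = Inverse-Gamma(8.5, 23.605).
The mode of Inverse-Gamma(a, b) is b/(a+1) = 23.605/9.5 ≈ 2.485.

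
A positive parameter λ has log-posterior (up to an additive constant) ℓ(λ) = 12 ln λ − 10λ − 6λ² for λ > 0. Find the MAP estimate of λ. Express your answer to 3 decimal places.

λ̂_MAP = 0.667

ℓ'(λ) = 12/λ − 10 − 12λ. Setting this to zero and multiplying by λ: 12λ² + 10λ − 12 = 0.
λ = (−10 + √(10² + 4·12·12)) / (2·12) = (−10 + √676) / 24 = (−10 + 26)/24 = 2/3.
ℓ''(λ) = −12/λ² − 12 < 0, confirming a maximum.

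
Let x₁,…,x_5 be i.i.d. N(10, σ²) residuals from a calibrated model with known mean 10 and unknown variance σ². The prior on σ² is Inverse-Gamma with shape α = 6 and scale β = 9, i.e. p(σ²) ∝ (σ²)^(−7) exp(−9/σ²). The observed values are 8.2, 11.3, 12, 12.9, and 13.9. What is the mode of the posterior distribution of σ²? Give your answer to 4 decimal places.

σ̂²_MAP = 2.6605

Sum of squared deviations about the known mean: SS = (8.2−10)² + (11.3−10)² + (12−10)² + (12.9−10)² + (13.9−10)² = 32.55.
The Normal likelihood contributes (σ²)^(−n/2) exp(−SS/(2σ²)), so the posterior is Inverse-Gamma(α + n/2, β + SS/2) = Inverse-Gamma(8.5, 25.275).
The mode of Inverse-Gamma(a, b) is b/(a+1) = 25.275/9.5 ≈ 2.6605.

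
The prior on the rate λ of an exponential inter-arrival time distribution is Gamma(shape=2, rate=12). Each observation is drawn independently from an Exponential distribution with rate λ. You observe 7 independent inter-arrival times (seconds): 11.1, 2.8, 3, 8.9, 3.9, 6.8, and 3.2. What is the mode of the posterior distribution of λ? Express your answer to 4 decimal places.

λ̂_MAP = 0.1547

The Exponential(rate=λ) likelihood is ∝ λ^n e^(−λΣtᵢ). Here n = 7 and Σtᵢ = 11.1 + 2.8 + 3 + 8.9 + 3.9 + 6.8 + 3.2 = 39.7.
Posterior ∝ λe^(−12λ) · λ^7e^(−39.7λ) = λ^8e^(−51.7λ), i.e. Gamma(9, 51.7).
Mode = (a−1)/b = 8/51.7 ≈ 0.1547.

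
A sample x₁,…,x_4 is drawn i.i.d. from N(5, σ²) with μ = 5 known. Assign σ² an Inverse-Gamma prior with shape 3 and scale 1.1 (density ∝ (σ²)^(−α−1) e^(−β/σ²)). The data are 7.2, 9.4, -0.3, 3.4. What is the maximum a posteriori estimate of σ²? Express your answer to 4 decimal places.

σ̂²_MAP = 4.7542

Sum of squared deviations about the known mean: SS = (7.2−5)² + (9.4−5)² + (-0.3−5)² + (3.4−5)² = 54.85.
The Normal likelihood contributes (σ²)^(−n/2) exp(−SS/(2σ²)), so the posterior is Inverse-Gamma(α + n/2, β + SS/2) = Inverse-Gamma(5, 28.525).
The mode of Inverse-Gamma(a, b) is b/(a+1) = 28.525/6 ≈ 4.7542.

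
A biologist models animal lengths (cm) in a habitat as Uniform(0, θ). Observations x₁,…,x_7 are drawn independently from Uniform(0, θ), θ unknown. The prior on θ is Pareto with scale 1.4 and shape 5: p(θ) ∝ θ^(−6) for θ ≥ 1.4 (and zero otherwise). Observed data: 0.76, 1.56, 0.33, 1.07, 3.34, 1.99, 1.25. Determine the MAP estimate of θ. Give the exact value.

θ̂_MAP = 3.34

The Uniform(0, θ) likelihood is θ^(−n) for θ ≥ max(xᵢ), zero otherwise. Here max(xᵢ) = 3.34.
Posterior ∝ θ^(−6) · θ^(−7) = θ^(−13) on θ ≥ max(1.4, 3.34) = 3.34.
This density is strictly decreasing in θ, so the posterior mode lies at the lower boundary of the support.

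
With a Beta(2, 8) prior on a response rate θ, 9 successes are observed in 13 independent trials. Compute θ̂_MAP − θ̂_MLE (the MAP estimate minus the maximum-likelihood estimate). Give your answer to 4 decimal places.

MAP − MLE = -0.2161

Posterior is Beta(11, 12); MAP = (11−1)/(23−2) = 10/21 ≈ 0.47619.
MLE ignores the prior: θ̂_MLE = k/n = 9/13 ≈ 0.69231.
Difference = 10/21 − 9/13 = -59/273 ≈ -0.2161.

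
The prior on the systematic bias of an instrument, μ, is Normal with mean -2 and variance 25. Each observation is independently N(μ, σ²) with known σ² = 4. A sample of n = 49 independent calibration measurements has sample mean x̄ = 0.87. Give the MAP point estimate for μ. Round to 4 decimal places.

μ̂_MAP = 0.8607

n = 49, x̄ = 0.87.
For a Normal prior and Normal likelihood with known variance, the posterior is Normal; its mode equals its mean, the precision-weighted average.
Prior precision 1/σ₀² = 1/25 = 0.04; data precision n/σ² = 49/4 = 12.25.
μ̂ = (0.04·(-2) + 12.25·0.87) / (0.04 + 12.25) = 10.5775/12.29 = 4231/4916 ≈ 0.8607.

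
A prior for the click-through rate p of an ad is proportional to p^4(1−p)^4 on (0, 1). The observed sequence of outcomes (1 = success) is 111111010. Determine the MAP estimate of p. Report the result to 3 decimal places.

p̂_MAP = 0.647

The prior density ∝ p^4(1−p)^4 is the kernel of Beta(5, 5).
Data: 7 successes in 9 trials (from the sequence). The binomial likelihood contributes p^7(1−p)^2, so the posterior is Beta(5+7, 5+2) = Beta(12, 7).
For Beta(a, b) with a, b > 1 the mode is (a−1)/(a+b−2) = 11/17 ≈ 0.647.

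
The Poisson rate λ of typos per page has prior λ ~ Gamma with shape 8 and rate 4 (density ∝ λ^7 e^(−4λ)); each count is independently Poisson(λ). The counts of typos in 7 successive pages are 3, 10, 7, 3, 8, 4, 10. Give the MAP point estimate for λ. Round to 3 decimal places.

Σxᵢ = 3+10+7+3+8+4+10 = 45, with n = 7.
Posterior ∝ λ^7e^(−4λ) · λ^45e^(−7λ) = λ^52e^(−11λ), i.e. Gamma(shape=53, rate=11).
The mode of a Gamma(a, b) with a ≥ 1 (shape–rate) is (a−1)/b = 52/11 ≈ 4.727.

λ̂_MAP = 4.727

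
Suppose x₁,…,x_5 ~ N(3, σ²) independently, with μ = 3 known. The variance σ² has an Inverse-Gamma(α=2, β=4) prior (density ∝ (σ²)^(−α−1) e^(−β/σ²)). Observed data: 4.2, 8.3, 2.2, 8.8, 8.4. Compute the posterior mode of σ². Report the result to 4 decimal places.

σ̂²_MAP = 9.1791

Sum of squared deviations about the known mean: SS = (4.2−3)² + (8.3−3)² + (2.2−3)² + (8.8−3)² + (8.4−3)² = 92.97.
The Normal likelihood contributes (σ²)^(−n/2) exp(−SS/(2σ²)), so the posterior is Inverse-Gamma(α + n/2, β + SS/2) = Inverse-Gamma(4.5, 50.485).
The mode of Inverse-Gamma(a, b) is b/(a+1) = 50.485/5.5 ≈ 9.1791.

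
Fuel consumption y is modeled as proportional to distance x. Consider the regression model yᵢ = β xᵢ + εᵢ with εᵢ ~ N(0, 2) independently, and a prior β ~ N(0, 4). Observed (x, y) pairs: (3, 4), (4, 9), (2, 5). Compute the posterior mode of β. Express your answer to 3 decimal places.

β̂_MAP = 1.966

log p(β | y) = −Σ(yᵢ − βxᵢ)²/(2·2) − β²/(2·4) + const.
Setting the derivative to zero: Σxᵢ(yᵢ − βxᵢ)/2 − β/4 = 0, so β = Σxᵢyᵢ / (Σxᵢ² + σ²/τ²).
Σxᵢyᵢ = 3·4 + 4·9 + 2·5 = 58; Σxᵢ² = 29; σ²/τ² = 0.5.
β̂_MAP = 58 / (29 + 0.5) = 58/29.5 ≈ 1.966.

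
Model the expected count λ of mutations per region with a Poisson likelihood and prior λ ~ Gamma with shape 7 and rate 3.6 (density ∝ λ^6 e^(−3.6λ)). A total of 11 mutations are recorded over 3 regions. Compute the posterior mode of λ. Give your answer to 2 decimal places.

Σxᵢ = 11, n = 3.
Posterior ∝ λ^6e^(−3.6λ) · λ^11e^(−3λ) = λ^17e^(−6.6λ), i.e. Gamma(shape=18, rate=6.6).
The mode of a Gamma(a, b) with a ≥ 1 (shape–rate) is (a−1)/b = 17/6.6 ≈ 2.58.

λ̂_MAP = 2.58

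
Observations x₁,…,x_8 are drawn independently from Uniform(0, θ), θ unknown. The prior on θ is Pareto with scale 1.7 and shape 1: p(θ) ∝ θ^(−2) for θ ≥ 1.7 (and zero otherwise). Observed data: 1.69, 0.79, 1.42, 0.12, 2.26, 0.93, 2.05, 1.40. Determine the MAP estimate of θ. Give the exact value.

θ̂_MAP = 2.26

The Uniform(0, θ) likelihood is θ^(−n) for θ ≥ max(xᵢ), zero otherwise. Here max(xᵢ) = 2.26.
Posterior ∝ θ^(−2) · θ^(−8) = θ^(−10) on θ ≥ max(1.7, 2.26) = 2.26.
This density is strictly decreasing in θ, so the posterior mode lies at the lower boundary of the support.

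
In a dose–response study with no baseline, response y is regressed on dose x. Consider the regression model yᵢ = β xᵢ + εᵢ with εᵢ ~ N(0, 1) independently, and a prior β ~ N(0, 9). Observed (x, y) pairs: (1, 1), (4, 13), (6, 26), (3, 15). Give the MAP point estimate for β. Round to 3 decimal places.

log p(β | y) = −Σ(yᵢ − βxᵢ)²/(2·1) − β²/(2·9) + const.
Setting the derivative to zero: Σxᵢ(yᵢ − βxᵢ)/1 − β/9 = 0, so β = Σxᵢyᵢ / (Σxᵢ² + σ²/τ²).
Σxᵢyᵢ = 1·1 + 4·13 + 6·26 + 3·15 = 254; Σxᵢ² = 62; σ²/τ² = 1/9.
β̂_MAP = 254 / (62 + 1/9) = 254/(559/9) = 2286/559 ≈ 4.089.

β̂_MAP = 4.089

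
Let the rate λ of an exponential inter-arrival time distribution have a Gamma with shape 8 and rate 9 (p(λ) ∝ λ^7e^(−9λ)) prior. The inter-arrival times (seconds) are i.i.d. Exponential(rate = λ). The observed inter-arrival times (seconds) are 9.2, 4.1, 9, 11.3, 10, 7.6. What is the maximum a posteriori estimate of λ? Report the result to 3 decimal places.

λ̂_MAP = 0.216

The Exponential(rate=λ) likelihood is ∝ λ^n e^(−λΣtᵢ). Here n = 6 and Σtᵢ = 9.2 + 4.1 + 9 + 11.3 + 10 + 7.6 = 51.2.
Posterior ∝ λ^7e^(−9λ) · λ^6e^(−51.2λ) = λ^13e^(−60.2λ), i.e. Gamma(14, 60.2).
Mode = (a−1)/b = 13/60.2 ≈ 0.216.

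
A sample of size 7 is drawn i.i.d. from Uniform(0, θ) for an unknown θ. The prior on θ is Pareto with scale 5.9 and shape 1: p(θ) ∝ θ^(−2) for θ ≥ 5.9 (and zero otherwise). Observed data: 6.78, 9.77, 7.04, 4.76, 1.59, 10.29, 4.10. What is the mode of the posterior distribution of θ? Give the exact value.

The Uniform(0, θ) likelihood is θ^(−n) for θ ≥ max(xᵢ), zero otherwise. Here max(xᵢ) = 10.29.
Posterior ∝ θ^(−2) · θ^(−7) = θ^(−9) on θ ≥ max(5.9, 10.29) = 10.29.
This density is strictly decreasing in θ, so the posterior mode lies at the lower boundary of the support.

θ̂_MAP = 10.29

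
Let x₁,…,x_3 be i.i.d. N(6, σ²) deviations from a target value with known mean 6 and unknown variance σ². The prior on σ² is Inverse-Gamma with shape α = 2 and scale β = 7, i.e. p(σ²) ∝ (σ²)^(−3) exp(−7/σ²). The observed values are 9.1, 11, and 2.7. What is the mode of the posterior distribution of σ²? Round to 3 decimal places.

σ̂²_MAP = 6.611

Sum of squared deviations about the known mean: SS = (9.1−6)² + (11−6)² + (2.7−6)² = 45.5.
The Normal likelihood contributes (σ²)^(−n/2) exp(−SS/(2σ²)), so the posterior is Inverse-Gamma(α + n/2, β + SS/2) = Inverse-Gamma(3.5, 29.75).
The mode of Inverse-Gamma(a, b) is b/(a+1) = 29.75/4.5 ≈ 6.611.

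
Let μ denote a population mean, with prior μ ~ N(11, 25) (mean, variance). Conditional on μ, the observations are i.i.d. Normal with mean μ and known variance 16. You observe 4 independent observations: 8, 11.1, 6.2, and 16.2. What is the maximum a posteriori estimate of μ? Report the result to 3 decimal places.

n = 4; x̄ = (8 + 11.1 + 6.2 + 16.2)/4 = 41.5/4 = 10.375.
For a Normal prior and Normal likelihood with known variance, the posterior is Normal; its mode equals its mean, the precision-weighted average.
Prior precision 1/σ₀² = 1/25 = 0.04; data precision n/σ² = 4/16 = 0.25.
μ̂ = (0.04·11 + 0.25·10.375) / (0.04 + 0.25) = 3.03375/0.29 = 2427/232 ≈ 10.461.

μ̂_MAP = 10.461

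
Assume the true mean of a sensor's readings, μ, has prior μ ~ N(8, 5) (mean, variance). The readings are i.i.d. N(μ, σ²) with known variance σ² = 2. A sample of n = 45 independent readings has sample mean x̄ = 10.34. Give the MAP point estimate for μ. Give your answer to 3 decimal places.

n = 45, x̄ = 10.34.
For a Normal prior and Normal likelihood with known variance, the posterior is Normal; its mode equals its mean, the precision-weighted average.
Prior precision 1/σ₀² = 1/5 = 0.2; data precision n/σ² = 45/2 = 22.5.
μ̂ = (0.2·8 + 22.5·10.34) / (0.2 + 22.5) = 234.25/22.7 = 4685/454 ≈ 10.319.

μ̂_MAP = 10.319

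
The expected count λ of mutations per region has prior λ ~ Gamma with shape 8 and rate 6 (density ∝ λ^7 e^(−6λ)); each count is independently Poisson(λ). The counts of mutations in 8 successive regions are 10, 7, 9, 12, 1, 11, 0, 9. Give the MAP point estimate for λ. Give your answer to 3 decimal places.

Σxᵢ = 10+7+9+12+1+11+0+9 = 59, with n = 8.
Posterior ∝ λ^7e^(−6λ) · λ^59e^(−8λ) = λ^66e^(−14λ), i.e. Gamma(shape=67, rate=14).
The mode of a Gamma(a, b) with a ≥ 1 (shape–rate) is (a−1)/b = 66/14 ≈ 4.714.

λ̂_MAP = 4.714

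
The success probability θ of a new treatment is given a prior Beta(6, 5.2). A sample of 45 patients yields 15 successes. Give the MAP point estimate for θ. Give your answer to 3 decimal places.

Prior: Beta(6, 5.2).
Data: 15 successes in 45 trials. The binomial likelihood contributes θ^15(1−θ)^30, so the posterior is Beta(6+15, 5.2+30) = Beta(21, 35.2).
For Beta(a, b) with a, b > 1 the mode is (a−1)/(a+b−2) = 20/54.2 ≈ 0.369.

θ̂_MAP = 0.369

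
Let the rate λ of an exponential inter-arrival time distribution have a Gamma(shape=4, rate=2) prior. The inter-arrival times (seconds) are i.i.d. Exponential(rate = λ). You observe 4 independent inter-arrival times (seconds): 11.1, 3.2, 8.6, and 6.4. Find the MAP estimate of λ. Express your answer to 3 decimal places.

λ̂_MAP = 0.224

The Exponential(rate=λ) likelihood is ∝ λ^n e^(−λΣtᵢ). Here n = 4 and Σtᵢ = 11.1 + 3.2 + 8.6 + 6.4 = 29.3.
Posterior ∝ λ^3e^(−2λ) · λ^4e^(−29.3λ) = λ^7e^(−31.3λ), i.e. Gamma(8, 31.3).
Mode = (a−1)/b = 7/31.3 ≈ 0.224.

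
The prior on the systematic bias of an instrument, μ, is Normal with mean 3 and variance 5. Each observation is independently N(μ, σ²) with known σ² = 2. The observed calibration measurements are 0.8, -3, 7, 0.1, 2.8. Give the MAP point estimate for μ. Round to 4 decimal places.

μ̂_MAP = 1.6481

n = 5; x̄ = (0.8 + (-3) + 7 + 0.1 + 2.8)/5 = 7.7/5 = 1.54.
For a Normal prior and Normal likelihood with known variance, the posterior is Normal; its mode equals its mean, the precision-weighted average.
Prior precision 1/σ₀² = 1/5 = 0.2; data precision n/σ² = 5/2 = 2.5.
μ̂ = (0.2·3 + 2.5·1.54) / (0.2 + 2.5) = 4.45/2.7 = 89/54 ≈ 1.6481.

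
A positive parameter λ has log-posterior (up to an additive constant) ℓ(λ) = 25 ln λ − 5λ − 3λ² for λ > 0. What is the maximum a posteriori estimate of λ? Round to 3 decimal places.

λ̂_MAP = 1.667

ℓ'(λ) = 25/λ − 5 − 6λ. Setting this to zero and multiplying by λ: 6λ² + 5λ − 25 = 0.
λ = (−5 + √(5² + 4·6·25)) / (2·6) = (−5 + √625) / 12 = (−5 + 25)/12 = 5/3.
ℓ''(λ) = −25/λ² − 6 < 0, confirming a maximum.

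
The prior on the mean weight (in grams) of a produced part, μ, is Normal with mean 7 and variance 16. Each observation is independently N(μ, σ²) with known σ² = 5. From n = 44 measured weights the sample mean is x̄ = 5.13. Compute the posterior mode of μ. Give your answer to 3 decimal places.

n = 44, x̄ = 5.13.
For a Normal prior and Normal likelihood with known variance, the posterior is Normal; its mode equals its mean, the precision-weighted average.
Prior precision 1/σ₀² = 1/16 = 0.0625; data precision n/σ² = 44/5 = 8.8.
μ̂ = (0.0625·7 + 8.8·5.13) / (0.0625 + 8.8) = 45.5815/8.8625 = 91163/17725 ≈ 5.143.

μ̂_MAP = 5.143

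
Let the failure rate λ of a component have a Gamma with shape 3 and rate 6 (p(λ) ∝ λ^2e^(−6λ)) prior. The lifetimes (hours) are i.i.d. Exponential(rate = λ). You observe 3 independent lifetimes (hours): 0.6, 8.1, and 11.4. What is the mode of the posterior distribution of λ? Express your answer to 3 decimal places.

The Exponential(rate=λ) likelihood is ∝ λ^n e^(−λΣtᵢ). Here n = 3 and Σtᵢ = 0.6 + 8.1 + 11.4 = 20.1.
Posterior ∝ λ^2e^(−6λ) · λ^3e^(−20.1λ) = λ^5e^(−26.1λ), i.e. Gamma(6, 26.1).
Mode = (a−1)/b = 5/26.1 ≈ 0.192.

λ̂_MAP = 0.192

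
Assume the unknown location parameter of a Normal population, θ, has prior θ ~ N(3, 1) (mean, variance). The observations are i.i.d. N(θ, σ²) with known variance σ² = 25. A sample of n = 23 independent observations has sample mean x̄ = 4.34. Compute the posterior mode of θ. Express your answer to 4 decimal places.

n = 23, x̄ = 4.34.
For a Normal prior and Normal likelihood with known variance, the posterior is Normal; its mode equals its mean, the precision-weighted average.
Prior precision 1/σ₀² = 1/1 = 1; data precision n/σ² = 23/25 = 0.92.
θ̂ = (1·3 + 0.92·4.34) / (1 + 0.92) = 6.9928/1.92 = 8741/2400 ≈ 3.6421.

θ̂_MAP = 3.6421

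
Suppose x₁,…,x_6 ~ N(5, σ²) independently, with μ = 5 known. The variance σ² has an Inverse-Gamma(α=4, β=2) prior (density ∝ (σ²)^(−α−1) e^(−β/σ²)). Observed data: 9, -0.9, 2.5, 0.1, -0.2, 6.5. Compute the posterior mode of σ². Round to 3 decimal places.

Sum of squared deviations about the known mean: SS = (9−5)² + (-0.9−5)² + (2.5−5)² + (0.1−5)² + (-0.2−5)² + (6.5−5)² = 110.36.
The Normal likelihood contributes (σ²)^(−n/2) exp(−SS/(2σ²)), so the posterior is Inverse-Gamma(α + n/2, β + SS/2) = Inverse-Gamma(7, 57.18).
The mode of Inverse-Gamma(a, b) is b/(a+1) = 57.18/8 ≈ 7.148.

σ̂²_MAP = 7.148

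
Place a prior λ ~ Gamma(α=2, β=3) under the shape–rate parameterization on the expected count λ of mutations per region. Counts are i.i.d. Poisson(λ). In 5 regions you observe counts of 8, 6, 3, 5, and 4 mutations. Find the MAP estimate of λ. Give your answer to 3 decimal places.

Σxᵢ = 8+6+3+5+4 = 26, with n = 5.
Posterior ∝ λe^(−3λ) · λ^26e^(−5λ) = λ^27e^(−8λ), i.e. Gamma(shape=28, rate=8).
The mode of a Gamma(a, b) with a ≥ 1 (shape–rate) is (a−1)/b = 27/8 ≈ 3.375.

λ̂_MAP = 3.375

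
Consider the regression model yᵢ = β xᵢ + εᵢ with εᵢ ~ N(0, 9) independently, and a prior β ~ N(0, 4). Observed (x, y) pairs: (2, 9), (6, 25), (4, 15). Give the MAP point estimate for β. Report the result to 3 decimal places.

β̂_MAP = 3.914

log p(β | y) = −Σ(yᵢ − βxᵢ)²/(2·9) − β²/(2·4) + const.
Setting the derivative to zero: Σxᵢ(yᵢ − βxᵢ)/9 − β/4 = 0, so β = Σxᵢyᵢ / (Σxᵢ² + σ²/τ²).
Σxᵢyᵢ = 2·9 + 6·25 + 4·15 = 228; Σxᵢ² = 56; σ²/τ² = 2.25.
β̂_MAP = 228 / (56 + 2.25) = 228/58.25 ≈ 3.914.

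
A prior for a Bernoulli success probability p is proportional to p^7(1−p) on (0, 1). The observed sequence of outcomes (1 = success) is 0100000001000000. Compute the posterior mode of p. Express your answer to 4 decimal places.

p̂_MAP = 0.3750

The prior density ∝ p^7(1−p)^1 is the kernel of Beta(8, 2).
Data: 2 successes in 16 trials (from the sequence). The binomial likelihood contributes p^2(1−p)^14, so the posterior is Beta(8+2, 2+14) = Beta(10, 16).
For Beta(a, b) with a, b > 1 the mode is (a−1)/(a+b−2) = 9/24 ≈ 0.3750.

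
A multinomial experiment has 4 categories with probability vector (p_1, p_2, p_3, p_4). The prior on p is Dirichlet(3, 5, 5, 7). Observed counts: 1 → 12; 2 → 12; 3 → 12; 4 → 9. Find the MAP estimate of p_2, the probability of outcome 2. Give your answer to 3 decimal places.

The posterior is Dirichlet(αᵢ + nᵢ) = Dirichlet(15, 17, 17, 16).
For a Dirichlet(a₁,…,a_K) with all aᵢ > 1, the mode has j-th component (aⱼ − 1)/(Σaᵢ − K).
Here Σaᵢ = 65 and K = 4, so p_2 = (17 − 1)/(65 − 4) = 16/61 ≈ 0.262.

MAP estimate: 0.262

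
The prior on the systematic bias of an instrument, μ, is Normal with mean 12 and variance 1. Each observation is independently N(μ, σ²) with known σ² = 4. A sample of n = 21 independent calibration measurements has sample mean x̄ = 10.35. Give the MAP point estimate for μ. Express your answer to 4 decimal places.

μ̂_MAP = 10.6140

n = 21, x̄ = 10.35.
For a Normal prior and Normal likelihood with known variance, the posterior is Normal; its mode equals its mean, the precision-weighted average.
Prior precision 1/σ₀² = 1/1 = 1; data precision n/σ² = 21/4 = 5.25.
μ̂ = (1·12 + 5.25·10.35) / (1 + 5.25) = 66.3375/6.25 = 10.6140.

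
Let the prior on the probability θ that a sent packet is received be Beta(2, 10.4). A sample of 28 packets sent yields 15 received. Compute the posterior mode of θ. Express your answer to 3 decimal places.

θ̂_MAP = 0.417

Prior: Beta(2, 10.4).
Data: 15 successes in 28 trials. The binomial likelihood contributes θ^15(1−θ)^13, so the posterior is Beta(2+15, 10.4+13) = Beta(17, 23.4).
For Beta(a, b) with a, b > 1 the mode is (a−1)/(a+b−2) = 16/38.4 ≈ 0.417.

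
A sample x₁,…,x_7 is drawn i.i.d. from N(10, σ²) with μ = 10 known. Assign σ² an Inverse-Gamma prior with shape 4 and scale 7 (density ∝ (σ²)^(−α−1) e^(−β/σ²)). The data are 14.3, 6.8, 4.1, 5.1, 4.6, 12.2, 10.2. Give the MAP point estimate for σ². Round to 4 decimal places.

σ̂²_MAP = 7.9759

Sum of squared deviations about the known mean: SS = (14.3−10)² + (6.8−10)² + (4.1−10)² + (5.1−10)² + (4.6−10)² + (12.2−10)² + (10.2−10)² = 121.59.
The Normal likelihood contributes (σ²)^(−n/2) exp(−SS/(2σ²)), so the posterior is Inverse-Gamma(α + n/2, β + SS/2) = Inverse-Gamma(7.5, 67.795).
The mode of Inverse-Gamma(a, b) is b/(a+1) = 67.795/8.5 ≈ 7.9759.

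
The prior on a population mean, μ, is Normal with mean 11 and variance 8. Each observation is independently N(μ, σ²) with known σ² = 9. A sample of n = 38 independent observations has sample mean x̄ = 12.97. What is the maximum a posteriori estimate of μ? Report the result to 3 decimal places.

μ̂_MAP = 12.913

n = 38, x̄ = 12.97.
For a Normal prior and Normal likelihood with known variance, the posterior is Normal; its mode equals its mean, the precision-weighted average.
Prior precision 1/σ₀² = 1/8 = 0.125; data precision n/σ² = 38/9.
μ̂ = (0.125·11 + (38/9)·12.97) / (0.125 + 38/9) = (101047/1800)/(313/72) = 101047/7825 ≈ 12.913.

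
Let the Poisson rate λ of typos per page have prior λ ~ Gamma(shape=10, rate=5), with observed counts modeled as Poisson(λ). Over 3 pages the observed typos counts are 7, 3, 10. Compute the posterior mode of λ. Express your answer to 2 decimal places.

Σxᵢ = 7+3+10 = 20, with n = 3.
Posterior ∝ λ^9e^(−5λ) · λ^20e^(−3λ) = λ^29e^(−8λ), i.e. Gamma(shape=30, rate=8).
The mode of a Gamma(a, b) with a ≥ 1 (shape–rate) is (a−1)/b = 29/8 ≈ 3.63.

λ̂_MAP = 3.63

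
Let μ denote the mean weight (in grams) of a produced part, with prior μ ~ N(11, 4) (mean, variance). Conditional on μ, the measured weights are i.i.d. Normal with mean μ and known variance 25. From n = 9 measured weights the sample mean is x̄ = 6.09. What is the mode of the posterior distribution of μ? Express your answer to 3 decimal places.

μ̂_MAP = 8.102

n = 9, x̄ = 6.09.
For a Normal prior and Normal likelihood with known variance, the posterior is Normal; its mode equals its mean, the precision-weighted average.
Prior precision 1/σ₀² = 1/4 = 0.25; data precision n/σ² = 9/25 = 0.36.
μ̂ = (0.25·11 + 0.36·6.09) / (0.25 + 0.36) = 4.9424/0.61 = 12356/1525 ≈ 8.102.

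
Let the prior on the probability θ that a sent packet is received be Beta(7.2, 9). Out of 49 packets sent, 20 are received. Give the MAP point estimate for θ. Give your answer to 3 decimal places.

Prior: Beta(7.2, 9).
Data: 20 successes in 49 trials. The binomial likelihood contributes θ^20(1−θ)^29, so the posterior is Beta(7.2+20, 9+29) = Beta(27.2, 38).
For Beta(a, b) with a, b > 1 the mode is (a−1)/(a+b−2) = 26.2/63.2 ≈ 0.415.

θ̂_MAP = 0.415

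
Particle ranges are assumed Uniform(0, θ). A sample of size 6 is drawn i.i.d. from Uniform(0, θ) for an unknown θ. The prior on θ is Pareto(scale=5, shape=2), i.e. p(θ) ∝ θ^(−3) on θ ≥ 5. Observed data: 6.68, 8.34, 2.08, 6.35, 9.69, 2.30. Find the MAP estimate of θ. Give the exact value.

θ̂_MAP = 9.69

The Uniform(0, θ) likelihood is θ^(−n) for θ ≥ max(xᵢ), zero otherwise. Here max(xᵢ) = 9.69.
Posterior ∝ θ^(−3) · θ^(−6) = θ^(−9) on θ ≥ max(5, 9.69) = 9.69.
This density is strictly decreasing in θ, so the posterior mode lies at the lower boundary of the support.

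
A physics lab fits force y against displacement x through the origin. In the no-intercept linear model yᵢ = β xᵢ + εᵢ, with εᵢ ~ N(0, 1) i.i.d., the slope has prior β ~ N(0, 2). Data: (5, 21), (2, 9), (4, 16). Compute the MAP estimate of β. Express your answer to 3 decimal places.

β̂_MAP = 4.110

log p(β | y) = −Σ(yᵢ − βxᵢ)²/(2·1) − β²/(2·2) + const.
Setting the derivative to zero: Σxᵢ(yᵢ − βxᵢ)/1 − β/2 = 0, so β = Σxᵢyᵢ / (Σxᵢ² + σ²/τ²).
Σxᵢyᵢ = 5·21 + 2·9 + 4·16 = 187; Σxᵢ² = 45; σ²/τ² = 0.5.
β̂_MAP = 187 / (45 + 0.5) = 187/45.5 ≈ 4.110.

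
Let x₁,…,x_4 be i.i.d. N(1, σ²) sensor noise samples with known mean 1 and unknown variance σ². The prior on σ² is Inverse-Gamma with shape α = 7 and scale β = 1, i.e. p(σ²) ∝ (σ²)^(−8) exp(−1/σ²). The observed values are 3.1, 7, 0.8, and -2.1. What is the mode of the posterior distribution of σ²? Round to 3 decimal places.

σ̂²_MAP = 2.603

Sum of squared deviations about the known mean: SS = (3.1−1)² + (7−1)² + (0.8−1)² + (-2.1−1)² = 50.06.
The Normal likelihood contributes (σ²)^(−n/2) exp(−SS/(2σ²)), so the posterior is Inverse-Gamma(α + n/2, β + SS/2) = Inverse-Gamma(9, 26.03).
The mode of Inverse-Gamma(a, b) is b/(a+1) = 26.03/10 ≈ 2.603.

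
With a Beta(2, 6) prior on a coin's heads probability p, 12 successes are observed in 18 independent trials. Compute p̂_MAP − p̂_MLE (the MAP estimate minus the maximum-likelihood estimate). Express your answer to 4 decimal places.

Posterior is Beta(14, 12); MAP = (14−1)/(26−2) = 13/24 ≈ 0.54167.
MLE ignores the prior: p̂_MLE = k/n = 12/18 ≈ 0.66667.
Difference = 13/24 − 12/18 = -1/8 ≈ -0.1250.

MAP − MLE = -0.1250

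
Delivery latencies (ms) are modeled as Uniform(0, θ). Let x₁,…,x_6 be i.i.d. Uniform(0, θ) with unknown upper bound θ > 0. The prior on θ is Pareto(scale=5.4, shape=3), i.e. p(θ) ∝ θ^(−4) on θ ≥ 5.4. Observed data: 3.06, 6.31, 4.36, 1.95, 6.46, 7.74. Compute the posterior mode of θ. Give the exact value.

θ̂_MAP = 7.74

The Uniform(0, θ) likelihood is θ^(−n) for θ ≥ max(xᵢ), zero otherwise. Here max(xᵢ) = 7.74.
Posterior ∝ θ^(−4) · θ^(−6) = θ^(−10) on θ ≥ max(5.4, 7.74) = 7.74.
This density is strictly decreasing in θ, so the posterior mode lies at the lower boundary of the support.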